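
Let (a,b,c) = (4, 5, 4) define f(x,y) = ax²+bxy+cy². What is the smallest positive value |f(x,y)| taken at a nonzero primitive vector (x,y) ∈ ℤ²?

translate: b→-3 (≡5 mod 8), so (4,5,4)→(4,-3,3)
flip: (4,-3,3)→(3,3,4)
reduced (well bottom): (3,3,4) with a≤c, −a<b≤a
well minimum = a = 3

3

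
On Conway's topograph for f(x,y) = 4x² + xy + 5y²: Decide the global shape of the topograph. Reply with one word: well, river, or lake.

D = b²−4ac = 1² − 4·4·5 = -79
D < 0 ⇒ definite ⇒ every region one sign ⇒ single well

well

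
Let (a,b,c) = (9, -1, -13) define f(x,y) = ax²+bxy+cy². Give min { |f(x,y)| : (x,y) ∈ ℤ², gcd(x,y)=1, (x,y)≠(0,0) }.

descent: ρ → (-13,1,9)
descent: ρ → (9,17,-5)  [lands on river]
river: ρ → (-5,13,15)
river: ρ → (15,17,-3)
river: ρ → (-3,19,9)
closes: descent 2, river 4
min |a| on river = 3

3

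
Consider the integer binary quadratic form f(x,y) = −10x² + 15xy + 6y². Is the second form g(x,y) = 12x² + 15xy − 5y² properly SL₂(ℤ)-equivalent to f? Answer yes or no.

D₁ = 465, D₂ = 465
river cycle of f (length 10): (6, 21, -1), (-1, 21, 6), (6, 15, -10), (-10, 5, 11), (11, 17, -4), (-4, 15, 15), (15, 15, -4), (-4, 17, 11), (11, 5, -10), (-10, 15, 6)
river cycle of g (length 10): (-5, 15, 12), (12, 9, -8), (-8, 7, 13), (13, 19, -2), (-2, 21, 3), (3, 21, -2), (-2, 19, 13), (13, 7, -8), (-8, 9, 12), (12, 15, -5)
cycles differ ⇒ inequivalent

no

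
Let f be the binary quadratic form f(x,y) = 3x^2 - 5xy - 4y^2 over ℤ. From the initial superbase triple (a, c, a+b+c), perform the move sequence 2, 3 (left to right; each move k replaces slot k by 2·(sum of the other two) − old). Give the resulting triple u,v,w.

start (3,-4,-6) = (f(1,0),f(0,1),f(1,1))
replace slot 2: 2·(3+(-6)) − (-4) = -2 → (3,-2,-6)
replace slot 3: 2·(3+(-2)) − (-6) = 8 → (3,-2,8)

3,-2,8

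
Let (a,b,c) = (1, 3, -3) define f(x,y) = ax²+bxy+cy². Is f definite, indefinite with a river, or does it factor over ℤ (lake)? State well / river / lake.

D = b²−4ac = 3² − 4·1·(-3) = 21
D > 0 non-square ⇒ indefinite ⇒ periodic river

river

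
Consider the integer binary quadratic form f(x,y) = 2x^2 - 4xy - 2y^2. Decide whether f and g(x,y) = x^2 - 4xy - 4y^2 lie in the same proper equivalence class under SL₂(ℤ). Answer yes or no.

D₁ = 32, D₂ = 32
river cycle of f (length 2): (-2, 4, 2), (2, 4, -2)
river cycle of g (length 2): (-4, 4, 1), (1, 4, -4)
cycles differ ⇒ inequivalent

no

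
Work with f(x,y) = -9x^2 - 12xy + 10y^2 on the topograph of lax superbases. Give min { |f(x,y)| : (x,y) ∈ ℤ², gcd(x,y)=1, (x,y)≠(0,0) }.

descent: ρ → (10,12,-9)  [lands on river]
river: ρ → (-9,6,13)
river: ρ → (13,20,-2)
river: ρ → (-2,20,13)
river: ρ → (13,6,-9)
river: ρ → (-9,12,10)
river: ρ → (10,8,-11)
river: ρ → (-11,14,7)
river: ρ → (7,14,-11)
river: ρ → (-11,8,10)
closes: descent 1, river 10
min |a| on river = 2

2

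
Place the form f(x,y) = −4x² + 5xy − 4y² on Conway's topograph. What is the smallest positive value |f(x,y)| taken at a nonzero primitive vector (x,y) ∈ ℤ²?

translate: b→3 (≡-5 mod 8), so (4,-5,4)→(4,3,3)
flip: (4,3,3)→(3,-3,4)
translate: b→3 (≡-3 mod 6), so (3,-3,4)→(3,3,4)
reduced (well bottom): (3,3,4) with a≤c, −a<b≤a
well minimum |f| = |-3| = 3 (negative-definite)

3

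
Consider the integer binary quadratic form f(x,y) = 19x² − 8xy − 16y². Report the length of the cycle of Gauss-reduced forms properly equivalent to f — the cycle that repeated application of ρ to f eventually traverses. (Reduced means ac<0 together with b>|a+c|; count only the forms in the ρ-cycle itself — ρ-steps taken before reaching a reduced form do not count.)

D = 1280, ⌊√D⌋ = 35
descent: ρ → (-16,8,19)  [lands on river]
river: ρ → (19,30,-5)
river: ρ → (-5,30,19)
river: ρ → (19,8,-16)
river: ρ → (-16,24,11)
river: ρ → (11,20,-20)
river: ρ → (-20,20,11)
river: ρ → (11,24,-16)
ρ-cycle length = 8 (tail of 1 descent step not counted)

8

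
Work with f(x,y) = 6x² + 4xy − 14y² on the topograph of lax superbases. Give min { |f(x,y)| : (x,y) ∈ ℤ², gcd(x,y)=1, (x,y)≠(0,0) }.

descent: ρ → (-14,-4,6)
descent: ρ → (6,16,-4)  [lands on river]
river: ρ → (-4,16,6)
river: ρ → (6,8,-12)
river: ρ → (-12,16,2)
river: ρ → (2,16,-12)
river: ρ → (-12,8,6)
closes: descent 2, river 6
min |a| on river = 2

2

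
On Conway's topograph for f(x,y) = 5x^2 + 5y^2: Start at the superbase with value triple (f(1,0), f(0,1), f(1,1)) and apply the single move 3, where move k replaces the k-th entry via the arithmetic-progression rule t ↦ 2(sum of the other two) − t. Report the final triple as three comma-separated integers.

start (5,5,10) = (f(1,0),f(0,1),f(1,1))
replace slot 3: 2·(5+5) − 10 = 10 → (5,5,10)

5,5,10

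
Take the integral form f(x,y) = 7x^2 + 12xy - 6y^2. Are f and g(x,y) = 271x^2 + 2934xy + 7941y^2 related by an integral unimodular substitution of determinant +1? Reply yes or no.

D₁ = 312, D₂ = 312
river cycle of f (length 4): (-6, 12, 7), (7, 16, -2), (-2, 16, 7), (7, 12, -6)
river cycle of g (length 4): (7, 12, -6), (-6, 12, 7), (7, 16, -2), (-2, 16, 7)
cycles coincide ⇒ equivalent

yes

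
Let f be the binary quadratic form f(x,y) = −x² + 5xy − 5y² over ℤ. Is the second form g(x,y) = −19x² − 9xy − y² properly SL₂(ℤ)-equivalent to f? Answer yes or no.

D₁ = 5, D₂ = 5
river cycle of f (length 2): (-1, 1, 1), (1, 1, -1)
river cycle of g (length 2): (-1, 1, 1), (1, 1, -1)
cycles coincide ⇒ equivalent

yes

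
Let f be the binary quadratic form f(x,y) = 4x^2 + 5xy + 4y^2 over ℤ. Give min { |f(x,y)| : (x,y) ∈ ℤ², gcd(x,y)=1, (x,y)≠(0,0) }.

translate: b→-3 (≡5 mod 8), so (4,5,4)→(4,-3,3)
flip: (4,-3,3)→(3,3,4)
reduced (well bottom): (3,3,4) with a≤c, −a<b≤a
well minimum = a = 3

3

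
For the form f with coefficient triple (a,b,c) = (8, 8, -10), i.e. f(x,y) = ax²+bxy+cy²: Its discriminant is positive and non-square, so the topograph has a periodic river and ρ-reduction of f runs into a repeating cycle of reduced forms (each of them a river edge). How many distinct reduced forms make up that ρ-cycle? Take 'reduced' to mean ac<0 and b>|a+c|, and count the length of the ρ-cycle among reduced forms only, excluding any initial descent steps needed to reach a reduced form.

D = 384, ⌊√D⌋ = 19
river: ρ → (-10,12,6)
river: ρ → (6,12,-10)
river: ρ → (-10,8,8)
river: ρ → (8,8,-10)
ρ-cycle length = 4 (tail of 0 descent steps not counted)

4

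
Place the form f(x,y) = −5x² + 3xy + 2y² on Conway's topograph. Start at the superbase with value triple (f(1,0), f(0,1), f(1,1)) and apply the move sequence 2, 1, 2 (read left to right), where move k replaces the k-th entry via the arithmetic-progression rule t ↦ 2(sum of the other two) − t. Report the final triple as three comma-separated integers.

start (-5,2,0) = (f(1,0),f(0,1),f(1,1))
replace slot 2: 2·((-5)+0) − 2 = -12 → (-5,-12,0)
replace slot 1: 2·((-12)+0) − (-5) = -19 → (-19,-12,0)
replace slot 2: 2·((-19)+0) − (-12) = -26 → (-19,-26,0)

-19,-26,0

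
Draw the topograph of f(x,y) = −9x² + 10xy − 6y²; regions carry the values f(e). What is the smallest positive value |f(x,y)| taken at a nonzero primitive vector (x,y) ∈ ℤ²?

translate: b→8 (≡-10 mod 18), so (9,-10,6)→(9,8,5)
flip: (9,8,5)→(5,-8,9)
translate: b→2 (≡-8 mod 10), so (5,-8,9)→(5,2,6)
reduced (well bottom): (5,2,6) with a≤c, −a<b≤a
well minimum |f| = |-5| = 5 (negative-definite)

5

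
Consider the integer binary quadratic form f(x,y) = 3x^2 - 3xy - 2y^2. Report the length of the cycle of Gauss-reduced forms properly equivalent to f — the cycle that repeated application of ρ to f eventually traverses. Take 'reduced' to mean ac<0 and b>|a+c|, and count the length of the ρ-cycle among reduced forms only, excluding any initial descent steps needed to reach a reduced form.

D = 33, ⌊√D⌋ = 5
descent: ρ → (-2,3,3)  [lands on river]
river: ρ → (3,3,-2)
river: ρ → (-2,5,1)
river: ρ → (1,5,-2)
ρ-cycle length = 4 (tail of 1 descent step not counted)

4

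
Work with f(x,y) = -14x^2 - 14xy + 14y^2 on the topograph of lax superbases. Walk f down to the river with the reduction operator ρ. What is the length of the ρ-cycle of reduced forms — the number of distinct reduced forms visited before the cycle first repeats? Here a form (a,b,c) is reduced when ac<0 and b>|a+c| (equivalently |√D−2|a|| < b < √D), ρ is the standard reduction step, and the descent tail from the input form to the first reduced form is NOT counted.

D = 980, ⌊√D⌋ = 31
descent: ρ → (14,14,-14)  [lands on river]
river: ρ → (-14,14,14)
ρ-cycle length = 2 (tail of 1 descent step not counted)

2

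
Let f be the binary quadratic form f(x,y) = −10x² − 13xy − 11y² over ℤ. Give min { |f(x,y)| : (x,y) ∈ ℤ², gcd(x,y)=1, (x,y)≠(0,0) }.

translate: b→-7 (≡13 mod 20), so (10,13,11)→(10,-7,8)
flip: (10,-7,8)→(8,7,10)
reduced (well bottom): (8,7,10) with a≤c, −a<b≤a
well minimum |f| = |-8| = 8 (negative-definite)

8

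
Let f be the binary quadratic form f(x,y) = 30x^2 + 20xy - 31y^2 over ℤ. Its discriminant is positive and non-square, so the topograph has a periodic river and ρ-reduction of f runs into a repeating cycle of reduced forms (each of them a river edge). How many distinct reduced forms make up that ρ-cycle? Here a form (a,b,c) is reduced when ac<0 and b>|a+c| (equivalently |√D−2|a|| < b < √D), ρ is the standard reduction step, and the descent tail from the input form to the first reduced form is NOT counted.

D = 4120, ⌊√D⌋ = 64
river: ρ → (-31,42,19)
river: ρ → (19,34,-39)
river: ρ → (-39,44,14)
river: ρ → (14,40,-45)
river: ρ → (-45,50,9)
river: ρ → (9,58,-21)
river: ρ → (-21,26,41)
river: ρ → (41,56,-6)
river: ρ → (-6,64,1)
river: ρ → (1,64,-6)
river: ρ → (-6,56,41)
river: ρ → (41,26,-21)
river: ρ → (-21,58,9)
river: ρ → (9,50,-45)
river: ρ → (-45,40,14)
river: ρ → (14,44,-39)
river: ρ → (-39,34,19)
river: ρ → (19,42,-31)
river: ρ → (-31,20,30)
river: ρ → (30,40,-21)
river: ρ → (-21,44,26)
river: ρ → (26,60,-5)
river: ρ → (-5,60,26)
river: ρ → (26,44,-21)
river: ρ → (-21,40,30)
river: ρ → (30,20,-31)
ρ-cycle length = 26 (tail of 0 descent steps not counted)

26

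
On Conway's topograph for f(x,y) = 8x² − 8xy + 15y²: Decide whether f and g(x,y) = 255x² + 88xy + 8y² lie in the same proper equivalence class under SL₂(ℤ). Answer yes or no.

D₁ = -416, D₂ = -416
f: translate: b→8 (≡-8 mod 16), so (8,-8,15)→(8,8,15)
f: reduced (well bottom): (8,8,15) with a≤c, −a<b≤a
g: flip: (255,88,8)→(8,-88,255)
g: translate: b→8 (≡-88 mod 16), so (8,-88,255)→(8,8,15)
g: reduced (well bottom): (8,8,15) with a≤c, −a<b≤a
reduced forms (8, 8, 15) vs (8, 8, 15) ⇒ equivalent

yes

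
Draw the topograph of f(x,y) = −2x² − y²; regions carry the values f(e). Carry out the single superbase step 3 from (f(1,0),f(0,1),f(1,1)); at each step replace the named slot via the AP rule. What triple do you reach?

start (-2,-1,-3) = (f(1,0),f(0,1),f(1,1))
replace slot 3: 2·((-2)+(-1)) − (-3) = -3 → (-2,-1,-3)

-2,-1,-3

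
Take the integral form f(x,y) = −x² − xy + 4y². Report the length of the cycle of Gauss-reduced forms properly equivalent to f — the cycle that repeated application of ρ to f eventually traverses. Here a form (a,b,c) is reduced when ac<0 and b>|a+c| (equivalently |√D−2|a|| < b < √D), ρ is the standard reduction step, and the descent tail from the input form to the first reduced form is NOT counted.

D = 17, ⌊√D⌋ = 4
descent: ρ → (4,1,-1)
descent: ρ → (-1,3,2)  [lands on river]
river: ρ → (2,1,-2)
river: ρ → (-2,3,1)
river: ρ → (1,3,-2)
river: ρ → (-2,1,2)
river: ρ → (2,3,-1)
ρ-cycle length = 6 (tail of 2 descent steps not counted)

6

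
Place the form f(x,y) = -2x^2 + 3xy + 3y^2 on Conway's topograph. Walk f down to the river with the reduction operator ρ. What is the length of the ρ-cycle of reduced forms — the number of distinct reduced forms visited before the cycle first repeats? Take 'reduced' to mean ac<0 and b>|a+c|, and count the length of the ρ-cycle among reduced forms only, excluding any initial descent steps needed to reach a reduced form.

D = 33, ⌊√D⌋ = 5
river: ρ → (3,3,-2)
river: ρ → (-2,5,1)
river: ρ → (1,5,-2)
river: ρ → (-2,3,3)
ρ-cycle length = 4 (tail of 0 descent steps not counted)

4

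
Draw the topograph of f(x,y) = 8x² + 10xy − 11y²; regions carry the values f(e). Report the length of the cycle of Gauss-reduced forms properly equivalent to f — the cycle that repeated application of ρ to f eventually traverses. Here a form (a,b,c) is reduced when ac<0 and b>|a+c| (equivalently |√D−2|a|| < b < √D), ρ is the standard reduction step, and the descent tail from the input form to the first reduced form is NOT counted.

D = 452, ⌊√D⌋ = 21
river: ρ → (-11,12,7)
river: ρ → (7,16,-7)
river: ρ → (-7,12,11)
river: ρ → (11,10,-8)
river: ρ → (-8,6,13)
river: ρ → (13,20,-1)
river: ρ → (-1,20,13)
river: ρ → (13,6,-8)
river: ρ → (-8,10,11)
river: ρ → (11,12,-7)
river: ρ → (-7,16,7)
river: ρ → (7,12,-11)
river: ρ → (-11,10,8)
river: ρ → (8,6,-13)
river: ρ → (-13,20,1)
river: ρ → (1,20,-13)
river: ρ → (-13,6,8)
river: ρ → (8,10,-11)
ρ-cycle length = 18 (tail of 0 descent steps not counted)

18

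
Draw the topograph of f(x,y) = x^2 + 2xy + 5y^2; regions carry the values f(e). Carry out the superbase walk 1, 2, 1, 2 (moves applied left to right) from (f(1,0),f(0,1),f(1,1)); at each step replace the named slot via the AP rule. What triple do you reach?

start (1,5,8) = (f(1,0),f(0,1),f(1,1))
replace slot 1: 2·(5+8) − 1 = 25 → (25,5,8)
replace slot 2: 2·(25+8) − 5 = 61 → (25,61,8)
replace slot 1: 2·(61+8) − 25 = 113 → (113,61,8)
replace slot 2: 2·(113+8) − 61 = 181 → (113,181,8)

113,181,8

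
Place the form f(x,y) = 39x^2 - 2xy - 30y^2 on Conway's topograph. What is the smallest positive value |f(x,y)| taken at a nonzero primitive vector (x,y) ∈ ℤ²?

descent: ρ → (-30,62,7)  [lands on river]
river: ρ → (7,64,-21)
river: ρ → (-21,62,10)
river: ρ → (10,58,-33)
river: ρ → (-33,8,35)
river: ρ → (35,62,-6)
river: ρ → (-6,58,55)
river: ρ → (55,52,-9)
river: ρ → (-9,56,43)
river: ρ → (43,30,-22)
river: ρ → (-22,58,15)
river: ρ → (15,62,-14)
river: ρ → (-14,50,39)
river: ρ → (39,28,-25)
river: ρ → (-25,22,42)
river: ρ → (42,62,-5)
river: ρ → (-5,68,3)
river: ρ → (3,64,-49)
river: ρ → (-49,34,18)
river: ρ → (18,38,-45)
river: ρ → (-45,52,11)
river: ρ → (11,58,-30)
closes: descent 1, river 22
min |a| on river = 3

3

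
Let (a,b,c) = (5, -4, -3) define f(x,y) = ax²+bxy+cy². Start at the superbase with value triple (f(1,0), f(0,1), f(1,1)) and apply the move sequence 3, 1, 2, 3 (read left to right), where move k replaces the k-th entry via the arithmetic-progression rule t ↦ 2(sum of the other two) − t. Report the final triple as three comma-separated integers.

start (5,-3,-2) = (f(1,0),f(0,1),f(1,1))
replace slot 3: 2·(5+(-3)) − (-2) = 6 → (5,-3,6)
replace slot 1: 2·((-3)+6) − 5 = 1 → (1,-3,6)
replace slot 2: 2·(1+6) − (-3) = 17 → (1,17,6)
replace slot 3: 2·(1+17) − 6 = 30 → (1,17,30)

1,17,30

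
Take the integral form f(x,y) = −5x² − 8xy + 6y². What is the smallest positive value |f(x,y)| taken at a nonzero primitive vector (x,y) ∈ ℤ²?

descent: ρ → (6,8,-5)  [lands on river]
river: ρ → (-5,12,2)
river: ρ → (2,12,-5)
river: ρ → (-5,8,6)
river: ρ → (6,4,-7)
river: ρ → (-7,10,3)
river: ρ → (3,8,-10)
river: ρ → (-10,12,1)
river: ρ → (1,12,-10)
river: ρ → (-10,8,3)
river: ρ → (3,10,-7)
river: ρ → (-7,4,6)
closes: descent 1, river 12
min |a| on river = 1

1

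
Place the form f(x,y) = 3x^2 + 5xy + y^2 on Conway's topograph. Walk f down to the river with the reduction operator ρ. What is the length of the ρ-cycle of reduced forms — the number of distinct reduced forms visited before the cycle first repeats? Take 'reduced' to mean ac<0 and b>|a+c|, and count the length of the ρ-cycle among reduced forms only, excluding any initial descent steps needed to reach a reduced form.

D = 13, ⌊√D⌋ = 3
descent: ρ → (1,3,-1)  [lands on river]
river: ρ → (-1,3,1)
ρ-cycle length = 2 (tail of 1 descent step not counted)

2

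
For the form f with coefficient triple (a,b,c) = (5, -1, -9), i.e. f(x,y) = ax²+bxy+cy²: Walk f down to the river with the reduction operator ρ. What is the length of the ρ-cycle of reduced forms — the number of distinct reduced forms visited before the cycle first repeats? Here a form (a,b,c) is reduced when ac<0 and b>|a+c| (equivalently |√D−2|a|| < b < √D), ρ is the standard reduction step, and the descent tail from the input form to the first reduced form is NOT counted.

D = 181, ⌊√D⌋ = 13
descent: ρ → (-9,1,5)
descent: ρ → (5,9,-5)  [lands on river]
river: ρ → (-5,11,3)
river: ρ → (3,13,-1)
river: ρ → (-1,13,3)
river: ρ → (3,11,-5)
river: ρ → (-5,9,5)
river: ρ → (5,11,-3)
river: ρ → (-3,13,1)
river: ρ → (1,13,-3)
river: ρ → (-3,11,5)
ρ-cycle length = 10 (tail of 2 descent steps not counted)

10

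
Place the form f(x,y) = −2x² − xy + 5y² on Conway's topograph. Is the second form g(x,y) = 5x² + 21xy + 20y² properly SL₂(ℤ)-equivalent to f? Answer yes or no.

D₁ = 41, D₂ = 41
river cycle of f (length 10): (-2, 3, 4), (4, 5, -1), (-1, 5, 4), (4, 3, -2), (-2, 5, 2), (2, 3, -4), (-4, 5, 1), (1, 5, -4), (-4, 3, 2), (2, 5, -2)
river cycle of g (length 10): (4, 5, -1), (-1, 5, 4), (4, 3, -2), (-2, 5, 2), (2, 3, -4), (-4, 5, 1), (1, 5, -4), (-4, 3, 2), (2, 5, -2), (-2, 3, 4)
cycles coincide ⇒ equivalent

yes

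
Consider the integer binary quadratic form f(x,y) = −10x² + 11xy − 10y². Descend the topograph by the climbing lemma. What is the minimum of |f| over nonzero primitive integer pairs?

translate: b→9 (≡-11 mod 20), so (10,-11,10)→(10,9,9)
flip: (10,9,9)→(9,-9,10)
translate: b→9 (≡-9 mod 18), so (9,-9,10)→(9,9,10)
reduced (well bottom): (9,9,10) with a≤c, −a<b≤a
well minimum |f| = |-9| = 9 (negative-definite)

9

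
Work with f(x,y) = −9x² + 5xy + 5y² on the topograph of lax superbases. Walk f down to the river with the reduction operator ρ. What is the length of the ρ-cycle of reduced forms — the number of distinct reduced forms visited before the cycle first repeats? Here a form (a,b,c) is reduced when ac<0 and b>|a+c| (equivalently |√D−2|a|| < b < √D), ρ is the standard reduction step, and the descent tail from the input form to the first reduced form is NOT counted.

D = 205, ⌊√D⌋ = 14
river: ρ → (5,5,-9)
river: ρ → (-9,13,1)
river: ρ → (1,13,-9)
river: ρ → (-9,5,5)
ρ-cycle length = 4 (tail of 0 descent steps not counted)

4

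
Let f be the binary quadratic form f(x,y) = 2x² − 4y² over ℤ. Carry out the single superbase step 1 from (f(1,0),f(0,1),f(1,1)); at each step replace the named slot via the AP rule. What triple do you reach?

start (2,-4,-2) = (f(1,0),f(0,1),f(1,1))
replace slot 1: 2·((-4)+(-2)) − 2 = -14 → (-14,-4,-2)

-14,-4,-2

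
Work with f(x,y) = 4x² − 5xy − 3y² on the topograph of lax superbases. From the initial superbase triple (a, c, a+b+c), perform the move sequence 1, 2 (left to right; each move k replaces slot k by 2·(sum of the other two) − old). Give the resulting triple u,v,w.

start (4,-3,-4) = (f(1,0),f(0,1),f(1,1))
replace slot 1: 2·((-3)+(-4)) − 4 = -18 → (-18,-3,-4)
replace slot 2: 2·((-18)+(-4)) − (-3) = -41 → (-18,-41,-4)

-18,-41,-4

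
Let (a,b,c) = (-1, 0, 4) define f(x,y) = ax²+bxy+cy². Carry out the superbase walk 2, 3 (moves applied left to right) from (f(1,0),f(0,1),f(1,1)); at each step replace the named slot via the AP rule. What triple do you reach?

start (-1,4,3) = (f(1,0),f(0,1),f(1,1))
replace slot 2: 2·((-1)+3) − 4 = 0 → (-1,0,3)
replace slot 3: 2·((-1)+0) − 3 = -5 → (-1,0,-5)

-1,0,-5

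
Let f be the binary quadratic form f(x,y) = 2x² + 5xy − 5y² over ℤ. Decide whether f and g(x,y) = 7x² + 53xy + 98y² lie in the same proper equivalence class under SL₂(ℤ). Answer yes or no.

D₁ = 65, D₂ = 65
river cycle of f (length 6): (-5, 5, 2), (2, 7, -2), (-2, 5, 5), (5, 5, -2), (-2, 7, 2), (2, 5, -5)
river cycle of g (length 6): (-2, 7, 2), (2, 5, -5), (-5, 5, 2), (2, 7, -2), (-2, 5, 5), (5, 5, -2)
cycles coincide ⇒ equivalent

yes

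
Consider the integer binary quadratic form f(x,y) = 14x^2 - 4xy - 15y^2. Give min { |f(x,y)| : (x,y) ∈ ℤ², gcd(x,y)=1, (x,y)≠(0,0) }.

descent: ρ → (-15,4,14)  [lands on river]
river: ρ → (14,24,-5)
river: ρ → (-5,26,9)
river: ρ → (9,28,-2)
river: ρ → (-2,28,9)
river: ρ → (9,26,-5)
river: ρ → (-5,24,14)
river: ρ → (14,4,-15)
river: ρ → (-15,26,3)
river: ρ → (3,28,-6)
river: ρ → (-6,20,19)
river: ρ → (19,18,-7)
river: ρ → (-7,24,10)
river: ρ → (10,16,-15)
river: ρ → (-15,14,11)
river: ρ → (11,8,-18)
river: ρ → (-18,28,1)
river: ρ → (1,28,-18)
river: ρ → (-18,8,11)
river: ρ → (11,14,-15)
river: ρ → (-15,16,10)
river: ρ → (10,24,-7)
river: ρ → (-7,18,19)
river: ρ → (19,20,-6)
river: ρ → (-6,28,3)
river: ρ → (3,26,-15)
closes: descent 1, river 26
min |a| on river = 1

1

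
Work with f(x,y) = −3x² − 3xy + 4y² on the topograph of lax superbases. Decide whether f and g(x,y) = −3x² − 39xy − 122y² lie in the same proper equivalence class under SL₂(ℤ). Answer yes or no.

D₁ = 57, D₂ = 57
river cycle of f (length 6): (4, 3, -3), (-3, 3, 4), (4, 5, -2), (-2, 7, 1), (1, 7, -2), (-2, 5, 4)
river cycle of g (length 6): (-3, 3, 4), (4, 5, -2), (-2, 7, 1), (1, 7, -2), (-2, 5, 4), (4, 3, -3)
cycles coincide ⇒ equivalent

yes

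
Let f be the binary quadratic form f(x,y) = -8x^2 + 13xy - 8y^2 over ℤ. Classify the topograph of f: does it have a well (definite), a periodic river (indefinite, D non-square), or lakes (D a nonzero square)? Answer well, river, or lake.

D = b²−4ac = 13² − 4·(-8)·(-8) = -87
D < 0 ⇒ definite ⇒ every region one sign ⇒ single well

well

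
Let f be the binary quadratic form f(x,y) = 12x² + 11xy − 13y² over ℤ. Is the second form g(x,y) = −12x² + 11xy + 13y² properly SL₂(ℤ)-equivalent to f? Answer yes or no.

D₁ = 745, D₂ = 745
river cycle of f (length 18): (-13, 15, 10), (10, 25, -3), (-3, 23, 18), (18, 13, -8), (-8, 19, 12), (12, 5, -15), (-15, 25, 2), (2, 27, -2), (-2, 25, 15), (15, 5, -12), … (8 more)
river cycle of g (length 18): (13, 15, -10), (-10, 25, 3), (3, 23, -18), (-18, 13, 8), (8, 19, -12), (-12, 5, 15), (15, 25, -2), (-2, 27, 2), (2, 25, -15), (-15, 5, 12), … (8 more)
cycles differ ⇒ inequivalent

no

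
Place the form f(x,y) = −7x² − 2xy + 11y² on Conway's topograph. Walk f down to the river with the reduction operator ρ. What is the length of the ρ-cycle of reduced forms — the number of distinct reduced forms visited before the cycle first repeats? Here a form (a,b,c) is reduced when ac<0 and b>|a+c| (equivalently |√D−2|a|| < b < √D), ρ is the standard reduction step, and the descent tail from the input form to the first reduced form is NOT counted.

D = 312, ⌊√D⌋ = 17
descent: ρ → (11,2,-7)
descent: ρ → (-7,12,6)  [lands on river]
river: ρ → (6,12,-7)
river: ρ → (-7,16,2)
river: ρ → (2,16,-7)
ρ-cycle length = 4 (tail of 2 descent steps not counted)

4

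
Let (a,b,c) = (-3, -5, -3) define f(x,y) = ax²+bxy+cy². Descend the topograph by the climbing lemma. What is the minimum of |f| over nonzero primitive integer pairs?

translate: b→-1 (≡5 mod 6), so (3,5,3)→(3,-1,1)
flip: (3,-1,1)→(1,1,3)
reduced (well bottom): (1,1,3) with a≤c, −a<b≤a
well minimum |f| = |-1| = 1 (negative-definite)

1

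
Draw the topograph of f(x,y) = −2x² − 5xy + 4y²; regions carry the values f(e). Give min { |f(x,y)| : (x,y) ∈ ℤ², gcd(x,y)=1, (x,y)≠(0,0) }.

descent: ρ → (4,5,-2)  [lands on river]
river: ρ → (-2,7,1)
river: ρ → (1,7,-2)
river: ρ → (-2,5,4)
river: ρ → (4,3,-3)
river: ρ → (-3,3,4)
closes: descent 1, river 6
min |a| on river = 1

1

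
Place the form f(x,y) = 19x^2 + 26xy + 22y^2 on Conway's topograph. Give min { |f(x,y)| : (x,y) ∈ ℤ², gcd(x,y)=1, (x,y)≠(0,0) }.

translate: b→-12 (≡26 mod 38), so (19,26,22)→(19,-12,15)
flip: (19,-12,15)→(15,12,19)
reduced (well bottom): (15,12,19) with a≤c, −a<b≤a
well minimum = a = 15

15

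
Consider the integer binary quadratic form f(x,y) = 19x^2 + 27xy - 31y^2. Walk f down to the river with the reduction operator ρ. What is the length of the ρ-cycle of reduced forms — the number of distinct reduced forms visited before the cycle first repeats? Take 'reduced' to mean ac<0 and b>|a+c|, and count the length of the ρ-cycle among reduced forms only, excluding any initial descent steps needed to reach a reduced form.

D = 3085, ⌊√D⌋ = 55
river: ρ → (-31,35,15)
river: ρ → (15,55,-1)
river: ρ → (-1,55,15)
river: ρ → (15,35,-31)
river: ρ → (-31,27,19)
river: ρ → (19,49,-9)
river: ρ → (-9,41,39)
river: ρ → (39,37,-11)
river: ρ → (-11,51,11)
river: ρ → (11,37,-39)
river: ρ → (-39,41,9)
river: ρ → (9,49,-19)
river: ρ → (-19,27,31)
river: ρ → (31,35,-15)
river: ρ → (-15,55,1)
river: ρ → (1,55,-15)
river: ρ → (-15,35,31)
river: ρ → (31,27,-19)
river: ρ → (-19,49,9)
river: ρ → (9,41,-39)
river: ρ → (-39,37,11)
river: ρ → (11,51,-11)
river: ρ → (-11,37,39)
river: ρ → (39,41,-9)
river: ρ → (-9,49,19)
river: ρ → (19,27,-31)
ρ-cycle length = 26 (tail of 0 descent steps not counted)

26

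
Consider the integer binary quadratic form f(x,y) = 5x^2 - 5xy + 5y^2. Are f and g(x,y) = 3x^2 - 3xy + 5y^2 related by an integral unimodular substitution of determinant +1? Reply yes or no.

D₁ = -75, D₂ = -51
discriminants differ ⇒ not SL₂(ℤ)-equivalent

no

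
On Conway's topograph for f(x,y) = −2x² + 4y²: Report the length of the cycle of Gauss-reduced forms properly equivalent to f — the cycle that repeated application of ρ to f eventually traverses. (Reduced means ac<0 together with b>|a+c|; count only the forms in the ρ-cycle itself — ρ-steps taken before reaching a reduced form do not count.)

D = 32, ⌊√D⌋ = 5
descent: ρ → (4,0,-2)
descent: ρ → (-2,4,2)  [lands on river]
river: ρ → (2,4,-2)
ρ-cycle length = 2 (tail of 2 descent steps not counted)

2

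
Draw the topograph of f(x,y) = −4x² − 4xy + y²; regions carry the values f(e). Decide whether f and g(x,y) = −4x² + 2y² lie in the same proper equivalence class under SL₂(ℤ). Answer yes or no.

D₁ = 32, D₂ = 32
river cycle of f (length 2): (1, 4, -4), (-4, 4, 1)
river cycle of g (length 2): (2, 4, -2), (-2, 4, 2)
cycles differ ⇒ inequivalent

no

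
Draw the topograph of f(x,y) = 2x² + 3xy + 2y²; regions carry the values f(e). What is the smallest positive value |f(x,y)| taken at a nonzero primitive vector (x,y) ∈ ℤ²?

translate: b→-1 (≡3 mod 4), so (2,3,2)→(2,-1,1)
flip: (2,-1,1)→(1,1,2)
reduced (well bottom): (1,1,2) with a≤c, −a<b≤a
well minimum = a = 1

1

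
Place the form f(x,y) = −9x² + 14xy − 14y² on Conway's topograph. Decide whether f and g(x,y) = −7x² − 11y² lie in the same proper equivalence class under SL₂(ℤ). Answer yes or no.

D₁ = -308, D₂ = -308
f is negative-definite; reduce −f:
−f: translate: b→4 (≡-14 mod 18), so (9,-14,14)→(9,4,9)
−f: reduced (well bottom): (9,4,9) with a≤c, −a<b≤a
flip sign back: reduced form of f is (-9,-4,-9)
g is negative-definite; reduce −g:
−g: reduced (well bottom): (7,0,11) with a≤c, −a<b≤a
flip sign back: reduced form of g is (-7,0,-11)
reduced forms (-9, -4, -9) vs (-7, 0, -11) ⇒ inequivalent

no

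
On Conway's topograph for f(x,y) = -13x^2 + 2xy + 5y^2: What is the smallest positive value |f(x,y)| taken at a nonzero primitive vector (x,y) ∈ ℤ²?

descent: ρ → (5,8,-10)  [lands on river]
river: ρ → (-10,12,3)
river: ρ → (3,12,-10)
river: ρ → (-10,8,5)
river: ρ → (5,12,-6)
river: ρ → (-6,12,5)
closes: descent 1, river 6
min |a| on river = 3

3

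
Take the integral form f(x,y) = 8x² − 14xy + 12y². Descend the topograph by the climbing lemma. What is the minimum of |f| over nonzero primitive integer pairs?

translate: b→2 (≡-14 mod 16), so (8,-14,12)→(8,2,6)
flip: (8,2,6)→(6,-2,8)
reduced (well bottom): (6,-2,8) with a≤c, −a<b≤a
well minimum = a = 6

6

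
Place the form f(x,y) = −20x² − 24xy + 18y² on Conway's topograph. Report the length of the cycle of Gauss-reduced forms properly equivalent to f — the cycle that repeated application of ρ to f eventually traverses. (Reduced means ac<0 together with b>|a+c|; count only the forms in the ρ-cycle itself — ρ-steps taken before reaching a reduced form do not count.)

D = 2016, ⌊√D⌋ = 44
descent: ρ → (18,24,-20)  [lands on river]
river: ρ → (-20,16,22)
river: ρ → (22,28,-14)
river: ρ → (-14,28,22)
river: ρ → (22,16,-20)
river: ρ → (-20,24,18)
river: ρ → (18,12,-26)
river: ρ → (-26,40,4)
river: ρ → (4,40,-26)
river: ρ → (-26,12,18)
ρ-cycle length = 10 (tail of 1 descent step not counted)

10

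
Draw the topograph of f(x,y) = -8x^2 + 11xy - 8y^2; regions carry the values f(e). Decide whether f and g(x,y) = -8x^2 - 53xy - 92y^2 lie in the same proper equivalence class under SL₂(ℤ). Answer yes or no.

D₁ = -135, D₂ = -135
f is negative-definite; reduce −f:
−f: translate: b→5 (≡-11 mod 16), so (8,-11,8)→(8,5,5)
−f: flip: (8,5,5)→(5,-5,8)
−f: translate: b→5 (≡-5 mod 10), so (5,-5,8)→(5,5,8)
−f: reduced (well bottom): (5,5,8) with a≤c, −a<b≤a
flip sign back: reduced form of f is (-5,-5,-8)
g is negative-definite; reduce −g:
−g: translate: b→5 (≡53 mod 16), so (8,53,92)→(8,5,5)
−g: flip: (8,5,5)→(5,-5,8)
−g: translate: b→5 (≡-5 mod 10), so (5,-5,8)→(5,5,8)
−g: reduced (well bottom): (5,5,8) with a≤c, −a<b≤a
flip sign back: reduced form of g is (-5,-5,-8)
reduced forms (-5, -5, -8) vs (-5, -5, -8) ⇒ equivalent

yes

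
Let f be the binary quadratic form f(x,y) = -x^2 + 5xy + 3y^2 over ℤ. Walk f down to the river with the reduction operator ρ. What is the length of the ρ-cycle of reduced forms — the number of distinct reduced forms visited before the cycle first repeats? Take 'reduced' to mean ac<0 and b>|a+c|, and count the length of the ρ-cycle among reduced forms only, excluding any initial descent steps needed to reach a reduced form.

D = 37, ⌊√D⌋ = 6
river: ρ → (3,1,-3)
river: ρ → (-3,5,1)
river: ρ → (1,5,-3)
river: ρ → (-3,1,3)
river: ρ → (3,5,-1)
river: ρ → (-1,5,3)
ρ-cycle length = 6 (tail of 0 descent steps not counted)

6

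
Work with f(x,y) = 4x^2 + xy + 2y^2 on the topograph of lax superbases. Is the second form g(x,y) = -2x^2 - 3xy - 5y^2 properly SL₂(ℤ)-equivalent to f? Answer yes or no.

D₁ = -31, D₂ = -31
f: flip: (4,1,2)→(2,-1,4)
f: reduced (well bottom): (2,-1,4) with a≤c, −a<b≤a
g is negative-definite; reduce −g:
−g: translate: b→-1 (≡3 mod 4), so (2,3,5)→(2,-1,4)
−g: reduced (well bottom): (2,-1,4) with a≤c, −a<b≤a
flip sign back: reduced form of g is (-2,1,-4)
reduced forms (2, -1, 4) vs (-2, 1, -4) ⇒ inequivalent

no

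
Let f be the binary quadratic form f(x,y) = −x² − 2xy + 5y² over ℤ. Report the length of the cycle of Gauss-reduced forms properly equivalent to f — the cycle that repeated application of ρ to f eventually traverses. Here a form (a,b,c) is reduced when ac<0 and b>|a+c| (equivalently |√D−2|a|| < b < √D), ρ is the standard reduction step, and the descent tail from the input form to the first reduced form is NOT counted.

D = 24, ⌊√D⌋ = 4
descent: ρ → (5,2,-1)
descent: ρ → (-1,4,2)  [lands on river]
river: ρ → (2,4,-1)
ρ-cycle length = 2 (tail of 2 descent steps not counted)

2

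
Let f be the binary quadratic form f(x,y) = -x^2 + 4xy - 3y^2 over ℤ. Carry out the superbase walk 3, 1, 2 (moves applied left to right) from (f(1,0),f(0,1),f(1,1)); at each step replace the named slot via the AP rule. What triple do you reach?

start (-1,-3,0) = (f(1,0),f(0,1),f(1,1))
replace slot 3: 2·((-1)+(-3)) − 0 = -8 → (-1,-3,-8)
replace slot 1: 2·((-3)+(-8)) − (-1) = -21 → (-21,-3,-8)
replace slot 2: 2·((-21)+(-8)) − (-3) = -55 → (-21,-55,-8)

-21,-55,-8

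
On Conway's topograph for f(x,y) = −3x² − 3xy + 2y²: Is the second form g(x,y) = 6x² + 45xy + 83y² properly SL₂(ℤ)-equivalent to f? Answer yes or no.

D₁ = 33, D₂ = 33
river cycle of f (length 4): (2, 3, -3), (-3, 3, 2), (2, 5, -1), (-1, 5, 2)
river cycle of g (length 4): (-1, 5, 2), (2, 3, -3), (-3, 3, 2), (2, 5, -1)
cycles coincide ⇒ equivalent

yes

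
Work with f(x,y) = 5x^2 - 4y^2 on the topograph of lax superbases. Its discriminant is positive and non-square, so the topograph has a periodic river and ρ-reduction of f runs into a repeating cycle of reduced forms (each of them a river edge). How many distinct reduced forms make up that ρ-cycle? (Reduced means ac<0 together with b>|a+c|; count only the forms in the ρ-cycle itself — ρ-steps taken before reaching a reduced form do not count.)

D = 80, ⌊√D⌋ = 8
descent: ρ → (-4,8,1)  [lands on river]
river: ρ → (1,8,-4)
ρ-cycle length = 2 (tail of 1 descent step not counted)

2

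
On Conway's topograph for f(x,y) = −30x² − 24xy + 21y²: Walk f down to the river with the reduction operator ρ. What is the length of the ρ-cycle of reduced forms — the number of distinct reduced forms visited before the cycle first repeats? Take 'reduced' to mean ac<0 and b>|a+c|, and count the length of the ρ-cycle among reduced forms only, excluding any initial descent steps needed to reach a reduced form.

D = 3096, ⌊√D⌋ = 55
descent: ρ → (21,24,-30)  [lands on river]
river: ρ → (-30,36,15)
river: ρ → (15,54,-3)
river: ρ → (-3,54,15)
river: ρ → (15,36,-30)
river: ρ → (-30,24,21)
river: ρ → (21,18,-33)
river: ρ → (-33,48,6)
river: ρ → (6,48,-33)
river: ρ → (-33,18,21)
ρ-cycle length = 10 (tail of 1 descent step not counted)

10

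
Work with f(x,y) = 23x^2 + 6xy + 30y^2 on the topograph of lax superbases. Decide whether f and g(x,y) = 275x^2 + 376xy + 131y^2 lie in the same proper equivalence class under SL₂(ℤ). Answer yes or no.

D₁ = -2724, D₂ = -2724
f: reduced (well bottom): (23,6,30) with a≤c, −a<b≤a
g: translate: b→-174 (≡376 mod 550), so (275,376,131)→(275,-174,30)
g: flip: (275,-174,30)→(30,174,275)
g: translate: b→-6 (≡174 mod 60), so (30,174,275)→(30,-6,23)
g: flip: (30,-6,23)→(23,6,30)
g: reduced (well bottom): (23,6,30) with a≤c, −a<b≤a
reduced forms (23, 6, 30) vs (23, 6, 30) ⇒ equivalent

yes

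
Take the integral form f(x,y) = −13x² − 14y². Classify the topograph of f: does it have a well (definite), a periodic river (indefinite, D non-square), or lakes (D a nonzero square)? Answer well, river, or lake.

D = b²−4ac = 0² − 4·(-13)·(-14) = -728
D < 0 ⇒ definite ⇒ every region one sign ⇒ single well

well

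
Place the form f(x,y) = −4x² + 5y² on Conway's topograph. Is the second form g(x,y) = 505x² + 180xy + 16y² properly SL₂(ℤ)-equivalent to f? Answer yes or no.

D₁ = 80, D₂ = 80
river cycle of f (length 2): (-4, 8, 1), (1, 8, -4)
river cycle of g (length 2): (1, 8, -4), (-4, 8, 1)
cycles coincide ⇒ equivalent

yes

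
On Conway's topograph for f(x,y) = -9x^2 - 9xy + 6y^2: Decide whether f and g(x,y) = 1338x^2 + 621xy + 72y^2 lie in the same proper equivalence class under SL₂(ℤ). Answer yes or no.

D₁ = 297, D₂ = 297
river cycle of f (length 4): (6, 9, -9), (-9, 9, 6), (6, 15, -3), (-3, 15, 6)
river cycle of g (length 4): (6, 9, -9), (-9, 9, 6), (6, 15, -3), (-3, 15, 6)
cycles coincide ⇒ equivalent

yes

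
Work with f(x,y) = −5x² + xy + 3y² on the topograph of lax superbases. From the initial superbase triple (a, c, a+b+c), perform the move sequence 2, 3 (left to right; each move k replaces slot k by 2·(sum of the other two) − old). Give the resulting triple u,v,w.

start (-5,3,-1) = (f(1,0),f(0,1),f(1,1))
replace slot 2: 2·((-5)+(-1)) − 3 = -15 → (-5,-15,-1)
replace slot 3: 2·((-5)+(-15)) − (-1) = -39 → (-5,-15,-39)

-5,-15,-39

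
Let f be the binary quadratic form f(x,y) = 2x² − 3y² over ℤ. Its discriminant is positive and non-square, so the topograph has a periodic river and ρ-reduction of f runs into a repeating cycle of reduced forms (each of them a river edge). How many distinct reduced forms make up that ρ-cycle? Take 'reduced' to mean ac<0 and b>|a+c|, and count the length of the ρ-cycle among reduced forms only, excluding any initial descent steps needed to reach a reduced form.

D = 24, ⌊√D⌋ = 4
descent: ρ → (-3,0,2)
descent: ρ → (2,4,-1)  [lands on river]
river: ρ → (-1,4,2)
ρ-cycle length = 2 (tail of 2 descent steps not counted)

2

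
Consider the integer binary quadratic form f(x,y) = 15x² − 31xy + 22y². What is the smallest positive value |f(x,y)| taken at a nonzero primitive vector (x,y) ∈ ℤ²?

translate: b→-1 (≡-31 mod 30), so (15,-31,22)→(15,-1,6)
flip: (15,-1,6)→(6,1,15)
reduced (well bottom): (6,1,15) with a≤c, −a<b≤a
well minimum = a = 6

6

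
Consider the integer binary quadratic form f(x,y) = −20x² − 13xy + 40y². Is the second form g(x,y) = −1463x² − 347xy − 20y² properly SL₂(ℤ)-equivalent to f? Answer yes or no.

D₁ = 3369, D₂ = 3369
river cycle of f (length 70): (-20, 27, 33), (33, 39, -14), (-14, 45, 24), (24, 51, -8), (-8, 45, 42), (42, 39, -11), (-11, 49, 22), (22, 39, -21), (-21, 45, 16), (16, 51, -12), … (60 more)
river cycle of g (length 70): (-20, 27, 33), (33, 39, -14), (-14, 45, 24), (24, 51, -8), (-8, 45, 42), (42, 39, -11), (-11, 49, 22), (22, 39, -21), (-21, 45, 16), (16, 51, -12), … (60 more)
cycles coincide ⇒ equivalent

yes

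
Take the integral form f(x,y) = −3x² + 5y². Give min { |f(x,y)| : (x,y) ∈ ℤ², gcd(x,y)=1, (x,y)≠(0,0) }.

descent: ρ → (5,0,-3)
descent: ρ → (-3,6,2)  [lands on river]
river: ρ → (2,6,-3)
closes: descent 2, river 2
min |a| on river = 2

2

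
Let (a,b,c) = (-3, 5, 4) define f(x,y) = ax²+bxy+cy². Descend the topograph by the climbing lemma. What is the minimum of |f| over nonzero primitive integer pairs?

river: ρ → (4,3,-4)
river: ρ → (-4,5,3)
river: ρ → (3,7,-2)
river: ρ → (-2,5,6)
river: ρ → (6,7,-1)
river: ρ → (-1,7,6)
river: ρ → (6,5,-2)
river: ρ → (-2,7,3)
river: ρ → (3,5,-4)
river: ρ → (-4,3,4)
river: ρ → (4,5,-3)
river: ρ → (-3,7,2)
river: ρ → (2,5,-6)
river: ρ → (-6,7,1)
river: ρ → (1,7,-6)
river: ρ → (-6,5,2)
river: ρ → (2,7,-3)
river: ρ → (-3,5,4)
closes: descent 0, river 18
min |a| on river = 1

1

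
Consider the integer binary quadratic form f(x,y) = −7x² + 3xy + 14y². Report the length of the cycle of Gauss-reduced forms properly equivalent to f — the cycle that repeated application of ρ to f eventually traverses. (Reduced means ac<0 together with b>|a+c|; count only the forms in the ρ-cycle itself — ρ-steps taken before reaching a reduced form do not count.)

D = 401, ⌊√D⌋ = 20
descent: ρ → (14,-3,-7)
descent: ρ → (-7,17,4)  [lands on river]
river: ρ → (4,15,-11)
river: ρ → (-11,7,8)
river: ρ → (8,9,-10)
river: ρ → (-10,11,7)
river: ρ → (7,17,-4)
river: ρ → (-4,15,11)
river: ρ → (11,7,-8)
river: ρ → (-8,9,10)
river: ρ → (10,11,-7)
ρ-cycle length = 10 (tail of 2 descent steps not counted)

10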